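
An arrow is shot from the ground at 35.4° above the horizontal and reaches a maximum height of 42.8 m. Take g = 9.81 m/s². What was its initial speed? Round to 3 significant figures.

At maximum height v_y = 0, so (v₀ sin θ)² = 2 g H.
v₀ sin 35.4° = √(2 × 9.81 × 42.8) = 28.98 m/s.
v₀ = 28.98 / sin 35.4° = 28.98 / 0.5793 = 50.0 m/s.

50.0 m/s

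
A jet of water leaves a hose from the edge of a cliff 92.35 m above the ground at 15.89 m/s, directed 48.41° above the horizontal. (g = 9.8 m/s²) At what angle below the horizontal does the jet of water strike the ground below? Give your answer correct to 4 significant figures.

v_x = 15.89 cos 48.41° = 10.548 m/s.
At impact |v_y| = √(v_y0² + 2 g h) = √(11.884² + 2×9.8×92.35) = 44.173 m/s.
Angle below horizontal = arctan(|v_y| / v_x) = arctan(44.173 / 10.548) = 76.57°.

76.57°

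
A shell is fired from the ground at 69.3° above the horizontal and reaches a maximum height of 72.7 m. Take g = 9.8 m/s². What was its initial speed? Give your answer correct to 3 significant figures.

40.4 m/s

At maximum height v_y = 0, so (v₀ sin θ)² = 2 g H.
v₀ sin 69.3° = √(2 × 9.8 × 72.7) = 37.75 m/s.
v₀ = 37.75 / sin 69.3° = 37.75 / 0.9354 = 40.4 m/s.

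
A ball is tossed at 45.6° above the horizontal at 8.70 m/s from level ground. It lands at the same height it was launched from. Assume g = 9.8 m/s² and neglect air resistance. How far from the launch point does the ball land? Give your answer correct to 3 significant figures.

Components: v_x = 8.70 cos 45.6° = 6.087 m/s, v_y = 8.70 sin 45.6° = 6.216 m/s.
Time of flight (same landing height): t = 2 v_y / g = 2 × 6.216 / 9.8 = 1.269 s.
Range: R = v_x · t = 6.087 × 1.269 = 7.72 m.

7.72 m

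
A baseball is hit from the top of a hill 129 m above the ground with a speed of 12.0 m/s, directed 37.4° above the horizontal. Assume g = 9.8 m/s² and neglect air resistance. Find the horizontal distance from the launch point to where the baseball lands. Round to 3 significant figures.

56.5 m

Components: v_x = 12.0 cos 37.4° = 9.533 m/s, v_y = 12.0 sin 37.4° = 7.289 m/s.
Vertical: 0 = 129 + 7.289 t − ½(9.8) t² ⇒ 4.900 t² − 7.289 t − 129 = 0.
t = [7.289 + √(53.13 + 2528)] / 9.800 = 5.928 s.
Horizontal: R = v_x · t = 9.533 × 5.928 = 56.5 m.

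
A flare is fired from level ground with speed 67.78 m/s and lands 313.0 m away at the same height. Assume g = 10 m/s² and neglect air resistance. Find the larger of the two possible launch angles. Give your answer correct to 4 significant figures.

68.53°

Level-ground range: R = v₀² sin(2θ)/g ⇒ sin 2θ = R g / v₀² = 313.0×10/67.78² = 0.6813.
2θ = arcsin(0.6813) = 42.945° or 180° − 42.945° = 137.055°.
So θ = 21.47° or θ = 68.53°.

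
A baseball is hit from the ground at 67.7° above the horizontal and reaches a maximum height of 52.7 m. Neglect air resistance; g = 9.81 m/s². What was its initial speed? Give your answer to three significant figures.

34.8 m/s

At maximum height v_y = 0, so (v₀ sin θ)² = 2 g H.
v₀ sin 67.7° = √(2 × 9.81 × 52.7) = 32.16 m/s.
v₀ = 32.16 / sin 67.7° = 32.16 / 0.9252 = 34.8 m/s.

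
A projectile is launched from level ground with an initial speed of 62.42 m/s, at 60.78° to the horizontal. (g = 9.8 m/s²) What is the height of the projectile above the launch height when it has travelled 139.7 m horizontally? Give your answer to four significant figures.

v_x = 62.42 cos 60.78° = 30.471 m/s, v_y0 = 62.42 sin 60.78° = 54.477 m/s.
Time to reach x = 139.7 m: t = x / v_x = 139.7 / 30.471 = 4.5847 s.
y = v_y0 t − ½ g t² = 54.477×4.5847 − 4.900×4.5847² = 146.8 m.

146.8 m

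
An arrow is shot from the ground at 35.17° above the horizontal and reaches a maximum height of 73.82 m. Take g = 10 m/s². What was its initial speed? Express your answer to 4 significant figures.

At maximum height v_y = 0, so (v₀ sin θ)² = 2 g H.
v₀ sin 35.17° = √(2 × 10 × 73.82) = 38.424 m/s.
v₀ = 38.424 / sin 35.17° = 38.424 / 0.5760 = 66.71 m/s.

66.71 m/s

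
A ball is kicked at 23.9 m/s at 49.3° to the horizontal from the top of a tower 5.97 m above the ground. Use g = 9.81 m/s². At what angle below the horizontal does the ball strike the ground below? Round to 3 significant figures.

v_x = 23.9 cos 49.3° = 15.59 m/s.
At impact |v_y| = √(v_y0² + 2 g h) = √(18.12² + 2×9.81×5.97) = 21.11 m/s.
Angle below horizontal = arctan(|v_y| / v_x) = arctan(21.11 / 15.59) = 53.6°.

53.6°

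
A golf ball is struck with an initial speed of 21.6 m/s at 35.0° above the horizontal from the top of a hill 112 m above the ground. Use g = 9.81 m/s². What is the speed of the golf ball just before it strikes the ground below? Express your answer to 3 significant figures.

51.6 m/s

v_x = 21.6 cos 35.0° = 17.69 m/s is unchanged throughout.
For the vertical component, v_y² = v_y0² + 2 g h = (12.39)² + 2×9.81×112 = 2351, so |v_y| = 48.49 m/s.
Impact speed = √(v_x² + v_y²) = √(312.9 + 2351) = 51.6 m/s.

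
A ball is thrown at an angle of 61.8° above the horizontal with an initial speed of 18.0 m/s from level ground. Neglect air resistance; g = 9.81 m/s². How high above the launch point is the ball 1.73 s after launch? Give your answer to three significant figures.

v_y0 = 18.0 sin 61.8° = 15.86 m/s.
y(t) = v_y0 t − ½ g t² = 15.86×1.73 − 4.905×1.73² = 12.8 m.

12.8 m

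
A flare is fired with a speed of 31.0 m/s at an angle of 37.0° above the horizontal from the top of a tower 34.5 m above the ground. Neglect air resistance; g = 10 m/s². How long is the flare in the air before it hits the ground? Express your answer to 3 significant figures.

5.09 s

Vertical component: v_y = 31.0 sin 37.0° = 18.66 m/s.
Taking up as positive with launch at y = 34.5 m, landing at y = 0: 0 = 34.5 + 18.66 t − ½(10) t².
Solving 5.000 t² − 18.66 t − 34.5 = 0 gives t = [18.66 + √(18.66² + 4·5.000·34.5)] / 10.00 = 5.09 s.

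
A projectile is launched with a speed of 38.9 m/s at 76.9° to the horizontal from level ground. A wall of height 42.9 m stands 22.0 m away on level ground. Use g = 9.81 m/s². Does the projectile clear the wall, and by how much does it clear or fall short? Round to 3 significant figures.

Yes — it clears the wall by 21.1 m.

v_x = 38.9 cos 76.9° = 8.817 m/s; v_y0 = 38.9 sin 76.9° = 37.89 m/s.
Time to reach the wall: t = 22.0 / 8.817 = 2.495 s.
Height at that point: y = 37.89×2.495 − 4.905×2.495² = 64.00 m.
That is 64.00 − 42.9 = 21.1 m above the top of the wall, so the projectile clears it.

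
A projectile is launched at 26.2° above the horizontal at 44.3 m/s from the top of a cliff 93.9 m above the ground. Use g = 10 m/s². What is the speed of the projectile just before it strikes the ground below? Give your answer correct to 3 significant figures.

62.0 m/s

v_x = 44.3 cos 26.2° = 39.75 m/s is unchanged throughout.
For the vertical component, v_y² = v_y0² + 2 g h = (19.56)² + 2×10×93.9 = 2261, so |v_y| = 47.55 m/s.
Impact speed = √(v_x² + v_y²) = √(1580 + 2261) = 62.0 m/s.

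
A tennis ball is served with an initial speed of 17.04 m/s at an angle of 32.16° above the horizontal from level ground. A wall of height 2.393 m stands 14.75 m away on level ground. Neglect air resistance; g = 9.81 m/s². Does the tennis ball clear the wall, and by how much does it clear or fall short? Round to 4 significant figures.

Yes — it clears the wall by 1.753 m.

v_x = 17.04 cos 32.16° = 14.425 m/s; v_y0 = 17.04 sin 32.16° = 9.0701 m/s.
Time to reach the wall: t = 14.75 / 14.425 = 1.0225 s.
Height at that point: y = 9.0701×1.0225 − 4.905×1.0225² = 4.1460 m.
That is 4.1460 − 2.393 = 1.753 m above the top of the wall, so the tennis ball clears it.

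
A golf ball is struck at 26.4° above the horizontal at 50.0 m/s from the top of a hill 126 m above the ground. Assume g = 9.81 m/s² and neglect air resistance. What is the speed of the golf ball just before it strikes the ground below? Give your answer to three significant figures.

70.5 m/s

v_x = 50.0 cos 26.4° = 44.79 m/s is unchanged throughout.
For the vertical component, v_y² = v_y0² + 2 g h = (22.23)² + 2×9.81×126 = 2966, so |v_y| = 54.46 m/s.
Impact speed = √(v_x² + v_y²) = √(2006 + 2966) = 70.5 m/s.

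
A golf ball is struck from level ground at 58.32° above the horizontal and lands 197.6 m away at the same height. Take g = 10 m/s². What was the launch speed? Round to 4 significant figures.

47.02 m/s

On level ground, R = v₀² sin(2θ) / g, so v₀ = √(R g / sin 2θ).
sin(2 × 58.32°) = 0.8938.
v₀ = √(197.6 × 10 / 0.8938) = √2210.8 = 47.02 m/s.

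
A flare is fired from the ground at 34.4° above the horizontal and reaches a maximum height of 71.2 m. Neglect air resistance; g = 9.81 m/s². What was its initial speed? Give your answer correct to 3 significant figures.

At maximum height v_y = 0, so (v₀ sin θ)² = 2 g H.
v₀ sin 34.4° = √(2 × 9.81 × 71.2) = 37.38 m/s.
v₀ = 37.38 / sin 34.4° = 37.38 / 0.5650 = 66.2 m/s.

66.2 m/s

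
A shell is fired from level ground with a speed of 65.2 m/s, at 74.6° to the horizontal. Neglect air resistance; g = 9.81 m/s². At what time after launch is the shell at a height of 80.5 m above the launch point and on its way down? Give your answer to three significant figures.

v_y0 = 65.2 sin 74.6° = 62.86 m/s.
Set y = v_y0 t − ½ g t² = 80.5: 4.905 t² − 62.86 t + 80.5 = 0.
t = [62.86 ± √(3951 − 1579)] / 9.81 = (62.86 ± 48.70) / 9.81, giving t = 1.44 s or t = 11.4 s.
On the way down corresponds to the larger root: t = 11.4 s.

11.4 s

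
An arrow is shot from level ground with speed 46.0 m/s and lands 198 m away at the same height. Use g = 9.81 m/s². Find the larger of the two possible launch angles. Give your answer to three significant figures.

56.7°

Level-ground range: R = v₀² sin(2θ)/g ⇒ sin 2θ = R g / v₀² = 198×9.81/46.0² = 0.9179.
2θ = arcsin(0.9179) = 66.62° or 180° − 66.62° = 113.38°.
So θ = 33.3° or θ = 56.7°.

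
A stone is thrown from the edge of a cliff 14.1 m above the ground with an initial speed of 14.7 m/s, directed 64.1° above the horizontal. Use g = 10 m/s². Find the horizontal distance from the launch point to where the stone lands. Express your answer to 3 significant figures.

22.2 m

Components: v_x = 14.7 cos 64.1° = 6.421 m/s, v_y = 14.7 sin 64.1° = 13.22 m/s.
Vertical: 0 = 14.1 + 13.22 t − ½(10) t² ⇒ 5.000 t² − 13.22 t − 14.1 = 0.
t = [13.22 + √(174.8 + 282.0)] / 10.00 = 3.459 s.
Horizontal: R = v_x · t = 6.421 × 3.459 = 22.2 m.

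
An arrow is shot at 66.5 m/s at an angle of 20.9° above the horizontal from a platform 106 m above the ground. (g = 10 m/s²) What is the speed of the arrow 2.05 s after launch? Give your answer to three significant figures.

v_x = 66.5 cos 20.9° = 62.12 m/s (constant).
v_y(t) = 66.5 sin 20.9° − g t = 23.72 − 10 × 2.05 = 3.220 m/s.
Speed = √(v_x² + v_y²) = √(3859 + 10.37) = 62.2 m/s.

62.2 m/s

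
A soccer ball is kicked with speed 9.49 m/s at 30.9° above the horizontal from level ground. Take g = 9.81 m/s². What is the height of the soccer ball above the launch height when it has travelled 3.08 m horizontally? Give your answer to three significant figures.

1.14 m

v_x = 9.49 cos 30.9° = 8.143 m/s, v_y0 = 9.49 sin 30.9° = 4.874 m/s.
Time to reach x = 3.08 m: t = x / v_x = 3.08 / 8.143 = 0.3782 s.
y = v_y0 t − ½ g t² = 4.874×0.3782 − 4.905×0.3782² = 1.14 m.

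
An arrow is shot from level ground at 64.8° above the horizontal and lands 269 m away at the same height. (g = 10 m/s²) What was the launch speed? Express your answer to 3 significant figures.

On level ground, R = v₀² sin(2θ) / g, so v₀ = √(R g / sin 2θ).
sin(2 × 64.8°) = 0.7705.
v₀ = √(269 × 10 / 0.7705) = √3491 = 59.1 m/s.

59.1 m/s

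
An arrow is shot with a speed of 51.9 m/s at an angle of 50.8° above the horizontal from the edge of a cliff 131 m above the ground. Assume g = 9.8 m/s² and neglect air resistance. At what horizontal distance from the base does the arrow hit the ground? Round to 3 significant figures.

Components: v_x = 51.9 cos 50.8° = 32.80 m/s, v_y = 51.9 sin 50.8° = 40.22 m/s.
Vertical: 0 = 131 + 40.22 t − ½(9.8) t² ⇒ 4.900 t² − 40.22 t − 131 = 0.
t = [40.22 + √(1618 + 2568)] / 9.800 = 10.71 s.
Horizontal: R = v_x · t = 32.80 × 10.71 = 351 m.

351 m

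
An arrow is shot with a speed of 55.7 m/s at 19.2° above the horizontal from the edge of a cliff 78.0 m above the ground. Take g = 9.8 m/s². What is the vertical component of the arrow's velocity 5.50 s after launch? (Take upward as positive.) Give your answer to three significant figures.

Initial vertical component: v_y0 = 55.7 sin 19.2° = 18.32 m/s.
v_y(t) = v_y0 − g t = 18.32 − 9.8 × 5.50 = -35.6 m/s.

-35.6 m/s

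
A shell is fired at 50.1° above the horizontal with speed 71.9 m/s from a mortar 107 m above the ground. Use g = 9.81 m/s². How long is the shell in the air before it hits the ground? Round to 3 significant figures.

12.9 s

Vertical component: v_y = 71.9 sin 50.1° = 55.16 m/s.
Taking up as positive with launch at y = 107 m, landing at y = 0: 0 = 107 + 55.16 t − ½(9.81) t².
Solving 4.905 t² − 55.16 t − 107 = 0 gives t = [55.16 + √(55.16² + 4·4.905·107)] / 9.810 = 12.9 s.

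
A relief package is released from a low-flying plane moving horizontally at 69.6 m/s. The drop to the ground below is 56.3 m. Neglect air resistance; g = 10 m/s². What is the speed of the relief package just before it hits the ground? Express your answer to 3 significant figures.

Fall time: t = √(2 × 56.3 / 10) = 3.356 s.
At impact: v_x = 69.6 m/s (unchanged), v_y = g t = 10 × 3.356 = 33.56 m/s.
Speed = √(v_x² + v_y²) = √(4844 + 1126) = 77.3 m/s.

77.3 m/s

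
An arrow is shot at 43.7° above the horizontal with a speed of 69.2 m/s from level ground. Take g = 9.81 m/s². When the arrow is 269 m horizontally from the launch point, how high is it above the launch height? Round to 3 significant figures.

115 m

v_x = 69.2 cos 43.7° = 50.03 m/s, v_y0 = 69.2 sin 43.7° = 47.81 m/s.
Time to reach x = 269 m: t = x / v_x = 269 / 50.03 = 5.377 s.
y = v_y0 t − ½ g t² = 47.81×5.377 − 4.905×5.377² = 115 m.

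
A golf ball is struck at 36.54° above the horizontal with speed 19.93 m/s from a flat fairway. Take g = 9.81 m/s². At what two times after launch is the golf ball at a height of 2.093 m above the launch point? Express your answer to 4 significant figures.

0.1916 s and 2.228 s

v_y0 = 19.93 sin 36.54° = 11.866 m/s.
Set y = v_y0 t − ½ g t² = 2.093: 4.905 t² − 11.866 t + 2.093 = 0.
t = [11.866 ± √(140.80 − 41.065)] / 9.81 = (11.866 ± 9.9867) / 9.81, giving t = 0.1916 s or t = 2.228 s.
So the golf ball is at 2.093 m at t = 0.1916 s (rising) and t = 2.228 s (falling).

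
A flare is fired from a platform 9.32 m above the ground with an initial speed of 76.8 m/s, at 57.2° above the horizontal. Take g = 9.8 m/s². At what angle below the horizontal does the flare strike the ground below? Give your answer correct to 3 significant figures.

57.8°

v_x = 76.8 cos 57.2° = 41.60 m/s.
At impact |v_y| = √(v_y0² + 2 g h) = √(64.56² + 2×9.8×9.32) = 65.96 m/s.
Angle below horizontal = arctan(|v_y| / v_x) = arctan(65.96 / 41.60) = 57.8°.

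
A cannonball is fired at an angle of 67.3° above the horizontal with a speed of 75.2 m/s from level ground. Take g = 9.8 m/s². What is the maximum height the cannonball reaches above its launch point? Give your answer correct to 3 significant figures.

Vertical component of launch velocity: v_y = 75.2 sin 67.3° = 69.37 m/s.
At the highest point the vertical velocity is zero, so v_y² = 2 g h_max.
h_max = (69.37)² / (2 × 9.8) = 4812 / 19.60 = 246 m.

246 m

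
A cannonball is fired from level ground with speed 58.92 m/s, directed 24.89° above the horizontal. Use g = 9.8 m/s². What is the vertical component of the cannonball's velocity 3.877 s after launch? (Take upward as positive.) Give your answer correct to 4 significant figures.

-13.20 m/s

Initial vertical component: v_y0 = 58.92 sin 24.89° = 24.798 m/s.
v_y(t) = v_y0 − g t = 24.798 − 9.8 × 3.877 = -13.20 m/s.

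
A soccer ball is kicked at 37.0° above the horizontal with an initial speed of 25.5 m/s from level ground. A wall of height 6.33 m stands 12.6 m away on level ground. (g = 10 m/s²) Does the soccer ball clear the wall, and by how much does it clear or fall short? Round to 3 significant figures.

Yes — it clears the wall by 1.25 m.

v_x = 25.5 cos 37.0° = 20.37 m/s; v_y0 = 25.5 sin 37.0° = 15.35 m/s.
Time to reach the wall: t = 12.6 / 20.37 = 0.6186 s.
Height at that point: y = 15.35×0.6186 − 5.000×0.6186² = 7.582 m.
That is 7.582 − 6.33 = 1.25 m above the top of the wall, so the soccer ball clears it.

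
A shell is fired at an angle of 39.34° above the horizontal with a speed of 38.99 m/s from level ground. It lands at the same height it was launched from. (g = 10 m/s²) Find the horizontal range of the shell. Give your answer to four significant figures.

Components: v_x = 38.99 cos 39.34° = 30.155 m/s, v_y = 38.99 sin 39.34° = 24.717 m/s.
Time of flight (same landing height): t = 2 v_y / g = 2 × 24.717 / 10 = 4.9434 s.
Range: R = v_x · t = 30.155 × 4.9434 = 149.1 m.

149.1 m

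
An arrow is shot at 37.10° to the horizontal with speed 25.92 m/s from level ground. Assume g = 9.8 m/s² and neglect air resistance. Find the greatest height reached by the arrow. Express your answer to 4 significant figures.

12.47 m

Vertical component of launch velocity: v_y = 25.92 sin 37.10° = 15.635 m/s.
At the highest point the vertical velocity is zero, so v_y² = 2 g h_max.
h_max = (15.635)² / (2 × 9.8) = 244.45 / 19.60 = 12.47 m.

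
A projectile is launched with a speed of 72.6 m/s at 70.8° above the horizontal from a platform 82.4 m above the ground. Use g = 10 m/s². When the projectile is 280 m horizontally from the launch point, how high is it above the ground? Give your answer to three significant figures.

v_x = 72.6 cos 70.8° = 23.88 m/s, v_y0 = 72.6 sin 70.8° = 68.56 m/s.
Time to reach x = 280 m: t = x / v_x = 280 / 23.88 = 11.73 s.
y = 82.4 + v_y0 t − ½ g t² = 82.4 + 68.56×11.73 − 5.000×11.73² = 199 m.

199 m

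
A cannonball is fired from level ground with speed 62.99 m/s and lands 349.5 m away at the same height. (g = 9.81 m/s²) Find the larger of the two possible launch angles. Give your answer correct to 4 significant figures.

Level-ground range: R = v₀² sin(2θ)/g ⇒ sin 2θ = R g / v₀² = 349.5×9.81/62.99² = 0.8641.
2θ = arcsin(0.8641) = 59.780° or 180° − 59.780° = 120.220°.
So θ = 29.89° or θ = 60.11°.

60.11°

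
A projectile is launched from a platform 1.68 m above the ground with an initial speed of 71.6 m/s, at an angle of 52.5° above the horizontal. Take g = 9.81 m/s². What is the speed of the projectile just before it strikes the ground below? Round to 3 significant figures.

v_x = 71.6 cos 52.5° = 43.59 m/s is unchanged throughout.
For the vertical component, v_y² = v_y0² + 2 g h = (56.80)² + 2×9.81×1.68 = 3259, so |v_y| = 57.09 m/s.
Impact speed = √(v_x² + v_y²) = √(1900 + 3259) = 71.8 m/s.

71.8 m/s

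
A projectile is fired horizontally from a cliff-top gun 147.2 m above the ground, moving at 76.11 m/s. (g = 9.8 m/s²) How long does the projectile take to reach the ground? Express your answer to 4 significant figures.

5.481 s

The horizontal speed doesn't affect the fall. With v_y0 = 0, h = ½ g t².
t = √(2 × 147.2 / 9.8) = √30.041 = 5.481 s.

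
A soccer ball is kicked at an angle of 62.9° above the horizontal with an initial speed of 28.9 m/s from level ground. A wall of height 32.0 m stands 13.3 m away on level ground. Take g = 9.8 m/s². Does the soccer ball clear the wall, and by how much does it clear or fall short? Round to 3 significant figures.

No — it falls 11.0 m short of clearing the wall.

v_x = 28.9 cos 62.9° = 13.17 m/s; v_y0 = 28.9 sin 62.9° = 25.73 m/s.
Time to reach the wall: t = 13.3 / 13.17 = 1.010 s.
Height at that point: y = 25.73×1.010 − 4.900×1.010² = 20.99 m.
That is 32.0 − 20.99 = 11.0 m below the top of the wall, so the soccer ball does not clear it.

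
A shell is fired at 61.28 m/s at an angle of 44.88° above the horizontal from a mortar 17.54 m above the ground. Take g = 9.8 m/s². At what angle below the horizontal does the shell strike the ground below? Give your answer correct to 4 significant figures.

v_x = 61.28 cos 44.88° = 43.422 m/s.
At impact |v_y| = √(v_y0² + 2 g h) = √(43.241² + 2×9.8×17.54) = 47.049 m/s.
Angle below horizontal = arctan(|v_y| / v_x) = arctan(47.049 / 43.422) = 47.30°.

47.30°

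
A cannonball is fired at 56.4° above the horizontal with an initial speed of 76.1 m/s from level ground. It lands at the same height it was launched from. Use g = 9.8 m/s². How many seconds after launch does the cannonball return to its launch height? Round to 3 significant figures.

Vertical component: v_y = 76.1 sin 56.4° = 63.39 m/s.
For a projectile landing at launch height, time of flight is t = 2 v_y / g = 2 × 63.39 / 9.8 = 12.9 s.

12.9 s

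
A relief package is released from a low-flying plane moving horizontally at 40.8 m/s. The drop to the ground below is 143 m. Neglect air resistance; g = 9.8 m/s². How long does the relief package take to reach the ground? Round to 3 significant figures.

The horizontal speed doesn't affect the fall. With v_y0 = 0, h = ½ g t².
t = √(2 × 143 / 9.8) = √29.18 = 5.40 s.

5.40 s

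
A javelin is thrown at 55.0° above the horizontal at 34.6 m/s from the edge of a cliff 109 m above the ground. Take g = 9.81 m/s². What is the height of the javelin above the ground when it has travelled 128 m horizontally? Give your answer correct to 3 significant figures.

87.8 m

v_x = 34.6 cos 55.0° = 19.85 m/s, v_y0 = 34.6 sin 55.0° = 28.34 m/s.
Time to reach x = 128 m: t = x / v_x = 128 / 19.85 = 6.448 s.
y = 109 + v_y0 t − ½ g t² = 109 + 28.34×6.448 − 4.905×6.448² = 87.8 m.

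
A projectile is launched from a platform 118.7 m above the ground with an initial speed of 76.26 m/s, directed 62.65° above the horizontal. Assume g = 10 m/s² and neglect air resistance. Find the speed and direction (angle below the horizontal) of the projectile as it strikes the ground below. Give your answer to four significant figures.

90.50 m/s at 67.22° below the horizontal

v_x = 76.26 cos 62.65° = 35.036 m/s (constant).
|v_y| at impact = √((67.735)² + 2×10×118.7) = 83.439 m/s.
Speed = √(35.036² + 83.439²) = 90.50 m/s; angle = arctan(83.439/35.036) = 67.22° below horizontal.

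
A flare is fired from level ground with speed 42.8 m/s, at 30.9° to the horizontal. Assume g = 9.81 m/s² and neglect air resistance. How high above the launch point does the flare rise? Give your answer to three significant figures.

Vertical component of launch velocity: v_y = 42.8 sin 30.9° = 21.98 m/s.
At the highest point the vertical velocity is zero, so v_y² = 2 g h_max.
h_max = (21.98)² / (2 × 9.81) = 483.1 / 19.62 = 24.6 m.

24.6 m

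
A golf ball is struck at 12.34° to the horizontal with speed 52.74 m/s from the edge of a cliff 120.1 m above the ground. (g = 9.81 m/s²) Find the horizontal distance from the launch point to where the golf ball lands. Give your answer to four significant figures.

320.9 m

Components: v_x = 52.74 cos 12.34° = 51.522 m/s, v_y = 52.74 sin 12.34° = 11.271 m/s.
Vertical: 0 = 120.1 + 11.271 t − ½(9.81) t² ⇒ 4.905 t² − 11.271 t − 120.1 = 0.
t = [11.271 + √(127.04 + 2356.4)] / 9.810 = 6.2289 s.
Horizontal: R = v_x · t = 51.522 × 6.2289 = 320.9 m.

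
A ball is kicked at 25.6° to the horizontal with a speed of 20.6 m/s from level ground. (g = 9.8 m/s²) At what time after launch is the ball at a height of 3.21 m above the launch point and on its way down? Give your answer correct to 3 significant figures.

v_y0 = 20.6 sin 25.6° = 8.901 m/s.
Set y = v_y0 t − ½ g t² = 3.21: 4.900 t² − 8.901 t + 3.21 = 0.
t = [8.901 ± √(79.23 − 62.92)] / 9.8 = (8.901 ± 4.039) / 9.8, giving t = 0.496 s or t = 1.32 s.
On the way down corresponds to the larger root: t = 1.32 s.

1.32 s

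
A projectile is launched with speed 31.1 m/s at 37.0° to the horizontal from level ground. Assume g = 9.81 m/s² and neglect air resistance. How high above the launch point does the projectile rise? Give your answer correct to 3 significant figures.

17.9 m

Vertical component of launch velocity: v_y = 31.1 sin 37.0° = 18.72 m/s.
At the highest point the vertical velocity is zero, so v_y² = 2 g h_max.
h_max = (18.72)² / (2 × 9.81) = 350.4 / 19.62 = 17.9 m.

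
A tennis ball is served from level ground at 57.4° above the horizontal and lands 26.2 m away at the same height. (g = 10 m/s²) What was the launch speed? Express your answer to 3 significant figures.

17.0 m/s

On level ground, R = v₀² sin(2θ) / g, so v₀ = √(R g / sin 2θ).
sin(2 × 57.4°) = 0.9078.
v₀ = √(26.2 × 10 / 0.9078) = √288.6 = 17.0 m/s.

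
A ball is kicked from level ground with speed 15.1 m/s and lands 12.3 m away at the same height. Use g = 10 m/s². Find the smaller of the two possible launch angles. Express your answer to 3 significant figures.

Level-ground range: R = v₀² sin(2θ)/g ⇒ sin 2θ = R g / v₀² = 12.3×10/15.1² = 0.5395.
2θ = arcsin(0.5395) = 32.65° or 180° − 32.65° = 147.35°.
So θ = 16.3° or θ = 73.7°.

16.3°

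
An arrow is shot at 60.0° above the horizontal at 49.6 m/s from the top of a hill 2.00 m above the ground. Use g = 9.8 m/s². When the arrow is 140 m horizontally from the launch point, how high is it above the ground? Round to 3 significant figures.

v_x = 49.6 cos 60.0° = 24.80 m/s, v_y0 = 49.6 sin 60.0° = 42.95 m/s.
Time to reach x = 140 m: t = x / v_x = 140 / 24.80 = 5.645 s.
y = 2.00 + v_y0 t − ½ g t² = 2.00 + 42.95×5.645 − 4.900×5.645² = 88.3 m.

88.3 m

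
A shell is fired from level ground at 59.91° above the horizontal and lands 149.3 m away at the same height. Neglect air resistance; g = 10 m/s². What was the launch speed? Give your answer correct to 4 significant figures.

On level ground, R = v₀² sin(2θ) / g, so v₀ = √(R g / sin 2θ).
sin(2 × 59.91°) = 0.8676.
v₀ = √(149.3 × 10 / 0.8676) = √1720.8 = 41.48 m/s.

41.48 m/s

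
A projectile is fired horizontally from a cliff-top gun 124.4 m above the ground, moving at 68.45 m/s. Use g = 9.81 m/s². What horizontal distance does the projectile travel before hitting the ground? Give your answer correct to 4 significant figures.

344.7 m

Initial vertical velocity is zero, so the fall time comes from h = ½ g t²: t = √(2 × 124.4 / 9.81) = 5.0361 s.
Horizontal motion is uniform at 68.45 m/s, so x = 68.45 × 5.0361 = 344.7 m.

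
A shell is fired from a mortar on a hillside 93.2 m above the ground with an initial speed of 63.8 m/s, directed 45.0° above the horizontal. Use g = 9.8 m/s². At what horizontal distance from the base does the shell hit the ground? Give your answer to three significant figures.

Components: v_x = 63.8 cos 45.0° = 45.11 m/s, v_y = 63.8 sin 45.0° = 45.11 m/s.
Vertical: 0 = 93.2 + 45.11 t − ½(9.8) t² ⇒ 4.900 t² − 45.11 t − 93.2 = 0.
t = [45.11 + √(2035 + 1827)] / 9.800 = 10.94 s.
Horizontal: R = v_x · t = 45.11 × 10.94 = 494 m.

494 m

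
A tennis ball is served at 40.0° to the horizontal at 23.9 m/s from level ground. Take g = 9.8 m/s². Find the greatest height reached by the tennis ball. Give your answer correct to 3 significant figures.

12.0 m

Vertical component of launch velocity: v_y = 23.9 sin 40.0° = 15.36 m/s.
At the highest point the vertical velocity is zero, so v_y² = 2 g h_max.
h_max = (15.36)² / (2 × 9.8) = 235.9 / 19.60 = 12.0 m.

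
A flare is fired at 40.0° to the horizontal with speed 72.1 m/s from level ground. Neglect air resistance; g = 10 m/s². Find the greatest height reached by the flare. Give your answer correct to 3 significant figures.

Vertical component of launch velocity: v_y = 72.1 sin 40.0° = 46.34 m/s.
At the highest point the vertical velocity is zero, so v_y² = 2 g h_max.
h_max = (46.34)² / (2 × 10) = 2147 / 20.00 = 107 m.

107 m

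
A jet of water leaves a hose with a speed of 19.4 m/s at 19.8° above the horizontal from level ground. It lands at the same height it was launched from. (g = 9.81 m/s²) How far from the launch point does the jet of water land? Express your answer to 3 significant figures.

24.5 m

For level ground, R = v₀² sin(2θ) / g.
sin(2 × 19.8°) = sin 39.60° = 0.6374.
R = (19.4)² × 0.6374 / 9.81 = 24.5 m.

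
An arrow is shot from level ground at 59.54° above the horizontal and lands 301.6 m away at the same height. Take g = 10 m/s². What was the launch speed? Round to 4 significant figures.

On level ground, R = v₀² sin(2θ) / g, so v₀ = √(R g / sin 2θ).
sin(2 × 59.54°) = 0.8739.
v₀ = √(301.6 × 10 / 0.8739) = √3451.2 = 58.75 m/s.

58.75 m/s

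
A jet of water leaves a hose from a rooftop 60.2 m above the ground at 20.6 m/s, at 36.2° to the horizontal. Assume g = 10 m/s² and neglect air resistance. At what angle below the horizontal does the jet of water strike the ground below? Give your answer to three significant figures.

v_x = 20.6 cos 36.2° = 16.62 m/s.
At impact |v_y| = √(v_y0² + 2 g h) = √(12.17² + 2×10×60.2) = 36.77 m/s.
Angle below horizontal = arctan(|v_y| / v_x) = arctan(36.77 / 16.62) = 65.7°.

65.7°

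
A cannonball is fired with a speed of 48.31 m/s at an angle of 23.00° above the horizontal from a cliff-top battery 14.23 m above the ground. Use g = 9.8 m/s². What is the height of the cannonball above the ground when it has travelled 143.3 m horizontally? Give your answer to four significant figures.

v_x = 48.31 cos 23.00° = 44.470 m/s, v_y0 = 48.31 sin 23.00° = 18.876 m/s.
Time to reach x = 143.3 m: t = x / v_x = 143.3 / 44.470 = 3.2224 s.
y = 14.23 + v_y0 t − ½ g t² = 14.23 + 18.876×3.2224 − 4.900×3.2224² = 24.18 m.

24.18 m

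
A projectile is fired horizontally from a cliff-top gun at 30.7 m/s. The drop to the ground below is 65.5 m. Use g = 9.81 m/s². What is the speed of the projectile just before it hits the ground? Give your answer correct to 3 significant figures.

47.2 m/s

Fall time: t = √(2 × 65.5 / 9.81) = 3.654 s.
At impact: v_x = 30.7 m/s (unchanged), v_y = g t = 9.81 × 3.654 = 35.85 m/s.
Speed = √(v_x² + v_y²) = √(942.5 + 1285) = 47.2 m/s.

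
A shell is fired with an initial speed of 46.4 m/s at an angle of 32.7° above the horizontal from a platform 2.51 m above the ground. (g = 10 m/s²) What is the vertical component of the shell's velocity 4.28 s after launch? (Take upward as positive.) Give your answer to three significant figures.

Initial vertical component: v_y0 = 46.4 sin 32.7° = 25.07 m/s.
v_y(t) = v_y0 − g t = 25.07 − 10 × 4.28 = -17.7 m/s.

-17.7 m/s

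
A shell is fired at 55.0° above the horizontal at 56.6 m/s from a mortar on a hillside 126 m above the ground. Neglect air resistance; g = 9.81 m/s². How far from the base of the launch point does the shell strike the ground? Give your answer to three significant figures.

Components: v_x = 56.6 cos 55.0° = 32.46 m/s, v_y = 56.6 sin 55.0° = 46.36 m/s.
Vertical: 0 = 126 + 46.36 t − ½(9.81) t² ⇒ 4.905 t² − 46.36 t − 126 = 0.
t = [46.36 + √(2149 + 2472)] / 9.810 = 11.66 s.
Horizontal: R = v_x · t = 32.46 × 11.66 = 378 m.

378 m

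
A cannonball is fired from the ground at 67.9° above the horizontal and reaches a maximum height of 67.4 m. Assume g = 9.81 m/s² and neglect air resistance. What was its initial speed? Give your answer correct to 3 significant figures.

At maximum height v_y = 0, so (v₀ sin θ)² = 2 g H.
v₀ sin 67.9° = √(2 × 9.81 × 67.4) = 36.36 m/s.
v₀ = 36.36 / sin 67.9° = 36.36 / 0.9265 = 39.2 m/s.

39.2 m/s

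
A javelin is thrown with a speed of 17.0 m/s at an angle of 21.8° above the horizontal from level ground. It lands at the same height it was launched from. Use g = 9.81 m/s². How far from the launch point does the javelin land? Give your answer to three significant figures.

20.3 m

Components: v_x = 17.0 cos 21.8° = 15.78 m/s, v_y = 17.0 sin 21.8° = 6.313 m/s.
Time of flight (same landing height): t = 2 v_y / g = 2 × 6.313 / 9.81 = 1.287 s.
Range: R = v_x · t = 15.78 × 1.287 = 20.3 m.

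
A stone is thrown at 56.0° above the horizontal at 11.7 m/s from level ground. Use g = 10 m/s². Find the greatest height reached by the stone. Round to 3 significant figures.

Vertical component of launch velocity: v_y = 11.7 sin 56.0° = 9.700 m/s.
At the highest point the vertical velocity is zero, so v_y² = 2 g h_max.
h_max = (9.700)² / (2 × 10) = 94.09 / 20.00 = 4.70 m.

4.70 m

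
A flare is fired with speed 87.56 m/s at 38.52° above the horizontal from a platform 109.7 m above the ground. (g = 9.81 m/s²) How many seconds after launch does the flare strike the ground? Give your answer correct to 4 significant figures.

12.86 s

Vertical component: v_y = 87.56 sin 38.52° = 54.531 m/s.
Taking up as positive with launch at y = 109.7 m, landing at y = 0: 0 = 109.7 + 54.531 t − ½(9.81) t².
Solving 4.905 t² − 54.531 t − 109.7 = 0 gives t = [54.531 + √(54.531² + 4·4.905·109.7)] / 9.810 = 12.86 s.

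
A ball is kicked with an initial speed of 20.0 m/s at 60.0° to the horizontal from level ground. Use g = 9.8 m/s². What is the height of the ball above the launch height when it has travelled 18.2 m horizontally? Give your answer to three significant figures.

15.3 m

v_x = 20.0 cos 60.0° = 10.00 m/s, v_y0 = 20.0 sin 60.0° = 17.32 m/s.
Time to reach x = 18.2 m: t = x / v_x = 18.2 / 10.00 = 1.820 s.
y = v_y0 t − ½ g t² = 17.32×1.820 − 4.900×1.820² = 15.3 m.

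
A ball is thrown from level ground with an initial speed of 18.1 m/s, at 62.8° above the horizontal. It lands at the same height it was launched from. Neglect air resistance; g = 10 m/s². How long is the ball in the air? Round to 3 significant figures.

3.22 s

Vertical component: v_y = 18.1 sin 62.8° = 16.10 m/s.
For a projectile landing at launch height, time of flight is t = 2 v_y / g = 2 × 16.10 / 10 = 3.22 s.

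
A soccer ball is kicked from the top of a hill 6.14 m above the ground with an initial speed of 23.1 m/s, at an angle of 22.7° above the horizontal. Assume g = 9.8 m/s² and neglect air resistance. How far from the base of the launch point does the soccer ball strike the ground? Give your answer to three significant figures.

50.1 m

Components: v_x = 23.1 cos 22.7° = 21.31 m/s, v_y = 23.1 sin 22.7° = 8.914 m/s.
Vertical: 0 = 6.14 + 8.914 t − ½(9.8) t² ⇒ 4.900 t² − 8.914 t − 6.14 = 0.
t = [8.914 + √(79.46 + 120.3)] / 9.800 = 2.352 s.
Horizontal: R = v_x · t = 21.31 × 2.352 = 50.1 m.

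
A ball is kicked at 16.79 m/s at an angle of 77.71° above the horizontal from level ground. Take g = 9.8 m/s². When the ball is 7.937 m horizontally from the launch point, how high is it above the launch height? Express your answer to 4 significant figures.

v_x = 16.79 cos 77.71° = 3.5739 m/s, v_y0 = 16.79 sin 77.71° = 16.405 m/s.
Time to reach x = 7.937 m: t = x / v_x = 7.937 / 3.5739 = 2.2208 s.
y = v_y0 t − ½ g t² = 16.405×2.2208 − 4.900×2.2208² = 12.27 m.

12.27 m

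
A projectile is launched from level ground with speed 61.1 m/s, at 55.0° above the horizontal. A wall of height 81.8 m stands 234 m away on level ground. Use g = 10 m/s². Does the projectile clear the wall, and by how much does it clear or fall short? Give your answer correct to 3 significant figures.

Yes — it clears the wall by 29.5 m.

v_x = 61.1 cos 55.0° = 35.05 m/s; v_y0 = 61.1 sin 55.0° = 50.05 m/s.
Time to reach the wall: t = 234 / 35.05 = 6.676 s.
Height at that point: y = 50.05×6.676 − 5.000×6.676² = 111.3 m.
That is 111.3 − 81.8 = 29.5 m above the top of the wall, so the projectile clears it.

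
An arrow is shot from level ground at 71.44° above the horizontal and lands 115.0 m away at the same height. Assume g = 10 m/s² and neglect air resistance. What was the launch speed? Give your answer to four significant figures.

On level ground, R = v₀² sin(2θ) / g, so v₀ = √(R g / sin 2θ).
sin(2 × 71.44°) = 0.6035.
v₀ = √(115.0 × 10 / 0.6035) = √1905.6 = 43.65 m/s.

43.65 m/s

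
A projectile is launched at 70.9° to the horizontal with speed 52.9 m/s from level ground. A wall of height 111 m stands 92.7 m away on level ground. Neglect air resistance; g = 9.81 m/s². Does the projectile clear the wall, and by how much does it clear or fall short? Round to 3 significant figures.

Yes — it clears the wall by 16.0 m.

v_x = 52.9 cos 70.9° = 17.31 m/s; v_y0 = 52.9 sin 70.9° = 49.99 m/s.
Time to reach the wall: t = 92.7 / 17.31 = 5.355 s.
Height at that point: y = 49.99×5.355 − 4.905×5.355² = 127.0 m.
That is 127.0 − 111 = 16.0 m above the top of the wall, so the projectile clears it.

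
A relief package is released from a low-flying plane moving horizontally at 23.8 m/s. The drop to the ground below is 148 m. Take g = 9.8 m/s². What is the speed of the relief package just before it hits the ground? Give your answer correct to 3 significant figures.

58.9 m/s

Fall time: t = √(2 × 148 / 9.8) = 5.496 s.
At impact: v_x = 23.8 m/s (unchanged), v_y = g t = 9.8 × 5.496 = 53.86 m/s.
Speed = √(v_x² + v_y²) = √(566.4 + 2901) = 58.9 m/s.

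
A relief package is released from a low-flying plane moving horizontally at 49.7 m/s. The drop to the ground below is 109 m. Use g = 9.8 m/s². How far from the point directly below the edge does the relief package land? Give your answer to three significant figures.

234 m

Initial vertical velocity is zero, so the fall time comes from h = ½ g t²: t = √(2 × 109 / 9.8) = 4.716 s.
Horizontal motion is uniform at 49.7 m/s, so x = 49.7 × 4.716 = 234 m.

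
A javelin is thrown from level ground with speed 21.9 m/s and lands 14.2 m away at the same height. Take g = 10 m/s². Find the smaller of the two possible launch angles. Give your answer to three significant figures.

8.61°

Level-ground range: R = v₀² sin(2θ)/g ⇒ sin 2θ = R g / v₀² = 14.2×10/21.9² = 0.2961.
2θ = arcsin(0.2961) = 17.22° or 180° − 17.22° = 162.78°.
So θ = 8.61° or θ = 81.4°.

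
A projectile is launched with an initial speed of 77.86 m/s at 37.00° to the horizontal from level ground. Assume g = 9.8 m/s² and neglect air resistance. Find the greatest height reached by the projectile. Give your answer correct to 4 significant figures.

112.0 m

Vertical component of launch velocity: v_y = 77.86 sin 37.00° = 46.857 m/s.
At the highest point the vertical velocity is zero, so v_y² = 2 g h_max.
h_max = (46.857)² / (2 × 9.8) = 2195.6 / 19.60 = 112.0 m.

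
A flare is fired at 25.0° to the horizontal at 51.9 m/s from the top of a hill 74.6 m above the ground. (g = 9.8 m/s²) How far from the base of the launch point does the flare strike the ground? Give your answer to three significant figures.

317 m

Components: v_x = 51.9 cos 25.0° = 47.04 m/s, v_y = 51.9 sin 25.0° = 21.93 m/s.
Vertical: 0 = 74.6 + 21.93 t − ½(9.8) t² ⇒ 4.900 t² − 21.93 t − 74.6 = 0.
t = [21.93 + √(480.9 + 1462)] / 9.800 = 6.736 s.
Horizontal: R = v_x · t = 47.04 × 6.736 = 317 m.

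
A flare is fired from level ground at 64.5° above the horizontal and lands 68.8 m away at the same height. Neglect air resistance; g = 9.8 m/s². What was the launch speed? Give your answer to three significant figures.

29.5 m/s

On level ground, R = v₀² sin(2θ) / g, so v₀ = √(R g / sin 2θ).
sin(2 × 64.5°) = 0.7771.
v₀ = √(68.8 × 9.8 / 0.7771) = √867.6 = 29.5 m/s.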